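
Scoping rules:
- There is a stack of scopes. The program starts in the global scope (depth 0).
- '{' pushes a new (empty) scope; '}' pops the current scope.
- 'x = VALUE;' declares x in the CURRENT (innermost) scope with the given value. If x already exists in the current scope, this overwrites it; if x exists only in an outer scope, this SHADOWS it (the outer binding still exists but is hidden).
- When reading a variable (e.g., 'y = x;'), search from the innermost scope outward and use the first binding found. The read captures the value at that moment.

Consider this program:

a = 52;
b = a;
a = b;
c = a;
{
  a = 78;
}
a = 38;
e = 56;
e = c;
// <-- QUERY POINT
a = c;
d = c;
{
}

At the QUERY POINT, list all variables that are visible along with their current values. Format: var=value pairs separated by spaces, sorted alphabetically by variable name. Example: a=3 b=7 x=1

Step 1: declare a=52 at depth 0
Step 2: declare b=(read a)=52 at depth 0
Step 3: declare a=(read b)=52 at depth 0
Step 4: declare c=(read a)=52 at depth 0
Step 5: enter scope (depth=1)
Step 6: declare a=78 at depth 1
Step 7: exit scope (depth=0)
Step 8: declare a=38 at depth 0
Step 9: declare e=56 at depth 0
Step 10: declare e=(read c)=52 at depth 0
Visible at query point: a=38 b=52 c=52 e=52

Answer: a=38 b=52 c=52 e=52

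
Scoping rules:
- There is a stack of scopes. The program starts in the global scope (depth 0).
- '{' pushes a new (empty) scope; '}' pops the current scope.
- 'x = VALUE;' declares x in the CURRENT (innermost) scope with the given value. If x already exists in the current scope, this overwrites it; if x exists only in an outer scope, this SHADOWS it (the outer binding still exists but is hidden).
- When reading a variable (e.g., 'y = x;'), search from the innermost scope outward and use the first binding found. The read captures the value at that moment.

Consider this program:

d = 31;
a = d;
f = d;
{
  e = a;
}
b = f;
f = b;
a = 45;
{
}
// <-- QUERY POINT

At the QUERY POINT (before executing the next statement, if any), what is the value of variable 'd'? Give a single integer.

Step 1: declare d=31 at depth 0
Step 2: declare a=(read d)=31 at depth 0
Step 3: declare f=(read d)=31 at depth 0
Step 4: enter scope (depth=1)
Step 5: declare e=(read a)=31 at depth 1
Step 6: exit scope (depth=0)
Step 7: declare b=(read f)=31 at depth 0
Step 8: declare f=(read b)=31 at depth 0
Step 9: declare a=45 at depth 0
Step 10: enter scope (depth=1)
Step 11: exit scope (depth=0)
Visible at query point: a=45 b=31 d=31 f=31

Answer: 31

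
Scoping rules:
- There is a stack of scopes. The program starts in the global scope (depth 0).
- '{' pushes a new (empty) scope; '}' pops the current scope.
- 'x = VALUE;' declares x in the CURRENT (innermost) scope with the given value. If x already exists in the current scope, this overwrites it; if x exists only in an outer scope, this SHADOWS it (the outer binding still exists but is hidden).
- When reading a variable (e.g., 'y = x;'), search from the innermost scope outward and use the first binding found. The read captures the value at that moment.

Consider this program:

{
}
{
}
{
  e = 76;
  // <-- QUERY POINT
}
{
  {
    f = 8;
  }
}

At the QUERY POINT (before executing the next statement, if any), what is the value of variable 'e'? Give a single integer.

Answer: 76

Derivation:
Step 1: enter scope (depth=1)
Step 2: exit scope (depth=0)
Step 3: enter scope (depth=1)
Step 4: exit scope (depth=0)
Step 5: enter scope (depth=1)
Step 6: declare e=76 at depth 1
Visible at query point: e=76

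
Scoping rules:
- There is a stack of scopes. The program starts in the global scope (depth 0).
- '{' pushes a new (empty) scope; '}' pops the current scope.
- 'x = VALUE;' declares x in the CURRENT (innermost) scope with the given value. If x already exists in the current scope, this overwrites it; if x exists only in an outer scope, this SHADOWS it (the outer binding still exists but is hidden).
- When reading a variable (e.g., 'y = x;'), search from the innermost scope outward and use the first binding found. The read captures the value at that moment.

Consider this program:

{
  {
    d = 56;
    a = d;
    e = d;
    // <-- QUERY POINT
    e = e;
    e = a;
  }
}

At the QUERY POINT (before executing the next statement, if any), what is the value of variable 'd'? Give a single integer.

Answer: 56

Derivation:
Step 1: enter scope (depth=1)
Step 2: enter scope (depth=2)
Step 3: declare d=56 at depth 2
Step 4: declare a=(read d)=56 at depth 2
Step 5: declare e=(read d)=56 at depth 2
Visible at query point: a=56 d=56 e=56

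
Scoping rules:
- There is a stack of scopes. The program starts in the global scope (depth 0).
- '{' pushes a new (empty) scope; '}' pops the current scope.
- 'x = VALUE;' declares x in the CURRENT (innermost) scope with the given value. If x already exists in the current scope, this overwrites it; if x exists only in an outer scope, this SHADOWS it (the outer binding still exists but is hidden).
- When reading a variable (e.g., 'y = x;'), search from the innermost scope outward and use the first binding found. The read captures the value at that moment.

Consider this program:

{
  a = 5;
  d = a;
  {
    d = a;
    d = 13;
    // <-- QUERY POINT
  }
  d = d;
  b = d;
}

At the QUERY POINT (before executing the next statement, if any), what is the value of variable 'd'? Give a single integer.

Answer: 13

Derivation:
Step 1: enter scope (depth=1)
Step 2: declare a=5 at depth 1
Step 3: declare d=(read a)=5 at depth 1
Step 4: enter scope (depth=2)
Step 5: declare d=(read a)=5 at depth 2
Step 6: declare d=13 at depth 2
Visible at query point: a=5 d=13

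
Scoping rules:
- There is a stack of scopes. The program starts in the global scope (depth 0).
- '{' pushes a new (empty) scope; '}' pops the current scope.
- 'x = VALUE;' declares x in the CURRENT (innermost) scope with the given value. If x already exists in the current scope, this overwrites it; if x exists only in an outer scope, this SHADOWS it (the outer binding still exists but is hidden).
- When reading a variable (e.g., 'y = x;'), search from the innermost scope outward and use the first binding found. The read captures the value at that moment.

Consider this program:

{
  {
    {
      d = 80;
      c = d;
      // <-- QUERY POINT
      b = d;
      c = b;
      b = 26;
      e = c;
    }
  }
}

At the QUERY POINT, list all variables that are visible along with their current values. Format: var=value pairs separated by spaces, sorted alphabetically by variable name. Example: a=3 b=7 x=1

Step 1: enter scope (depth=1)
Step 2: enter scope (depth=2)
Step 3: enter scope (depth=3)
Step 4: declare d=80 at depth 3
Step 5: declare c=(read d)=80 at depth 3
Visible at query point: c=80 d=80

Answer: c=80 d=80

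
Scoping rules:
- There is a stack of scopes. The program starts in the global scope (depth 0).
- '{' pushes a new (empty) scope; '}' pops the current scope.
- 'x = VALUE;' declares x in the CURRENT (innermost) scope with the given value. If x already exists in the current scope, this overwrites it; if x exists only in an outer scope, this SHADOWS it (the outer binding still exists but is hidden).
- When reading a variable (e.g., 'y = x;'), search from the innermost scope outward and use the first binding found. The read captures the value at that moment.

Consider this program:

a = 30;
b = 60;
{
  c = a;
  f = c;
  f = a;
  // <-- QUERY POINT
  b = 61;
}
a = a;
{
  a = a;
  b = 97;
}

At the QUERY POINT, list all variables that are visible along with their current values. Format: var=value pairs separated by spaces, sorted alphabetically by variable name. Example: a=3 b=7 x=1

Step 1: declare a=30 at depth 0
Step 2: declare b=60 at depth 0
Step 3: enter scope (depth=1)
Step 4: declare c=(read a)=30 at depth 1
Step 5: declare f=(read c)=30 at depth 1
Step 6: declare f=(read a)=30 at depth 1
Visible at query point: a=30 b=60 c=30 f=30

Answer: a=30 b=60 c=30 f=30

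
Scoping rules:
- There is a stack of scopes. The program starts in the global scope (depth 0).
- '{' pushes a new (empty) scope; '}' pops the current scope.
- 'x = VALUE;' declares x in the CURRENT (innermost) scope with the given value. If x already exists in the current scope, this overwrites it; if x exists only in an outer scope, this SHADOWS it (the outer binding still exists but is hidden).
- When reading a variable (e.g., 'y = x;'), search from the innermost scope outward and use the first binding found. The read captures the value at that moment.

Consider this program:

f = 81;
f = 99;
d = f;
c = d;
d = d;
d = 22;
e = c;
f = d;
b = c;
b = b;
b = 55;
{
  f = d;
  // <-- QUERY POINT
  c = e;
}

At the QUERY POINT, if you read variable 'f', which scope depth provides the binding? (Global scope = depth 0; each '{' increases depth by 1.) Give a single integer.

Answer: 1

Derivation:
Step 1: declare f=81 at depth 0
Step 2: declare f=99 at depth 0
Step 3: declare d=(read f)=99 at depth 0
Step 4: declare c=(read d)=99 at depth 0
Step 5: declare d=(read d)=99 at depth 0
Step 6: declare d=22 at depth 0
Step 7: declare e=(read c)=99 at depth 0
Step 8: declare f=(read d)=22 at depth 0
Step 9: declare b=(read c)=99 at depth 0
Step 10: declare b=(read b)=99 at depth 0
Step 11: declare b=55 at depth 0
Step 12: enter scope (depth=1)
Step 13: declare f=(read d)=22 at depth 1
Visible at query point: b=55 c=99 d=22 e=99 f=22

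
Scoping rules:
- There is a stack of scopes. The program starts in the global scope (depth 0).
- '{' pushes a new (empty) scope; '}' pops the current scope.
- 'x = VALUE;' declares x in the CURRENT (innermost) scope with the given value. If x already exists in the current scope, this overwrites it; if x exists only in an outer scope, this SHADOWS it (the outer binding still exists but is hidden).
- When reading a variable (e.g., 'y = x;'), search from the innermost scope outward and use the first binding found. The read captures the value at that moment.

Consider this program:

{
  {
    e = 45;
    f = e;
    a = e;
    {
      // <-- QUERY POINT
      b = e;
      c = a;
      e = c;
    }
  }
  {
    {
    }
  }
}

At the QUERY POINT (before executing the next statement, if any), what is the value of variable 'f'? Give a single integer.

Answer: 45

Derivation:
Step 1: enter scope (depth=1)
Step 2: enter scope (depth=2)
Step 3: declare e=45 at depth 2
Step 4: declare f=(read e)=45 at depth 2
Step 5: declare a=(read e)=45 at depth 2
Step 6: enter scope (depth=3)
Visible at query point: a=45 e=45 f=45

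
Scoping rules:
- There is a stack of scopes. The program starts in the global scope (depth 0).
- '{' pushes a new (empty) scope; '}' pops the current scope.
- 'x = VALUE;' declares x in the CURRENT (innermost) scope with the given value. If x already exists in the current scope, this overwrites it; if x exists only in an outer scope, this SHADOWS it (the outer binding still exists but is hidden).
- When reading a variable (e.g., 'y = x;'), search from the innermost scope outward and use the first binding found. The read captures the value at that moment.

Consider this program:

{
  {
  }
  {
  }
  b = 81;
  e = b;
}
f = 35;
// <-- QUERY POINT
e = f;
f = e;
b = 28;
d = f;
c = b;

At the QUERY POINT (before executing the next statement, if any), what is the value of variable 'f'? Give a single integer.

Answer: 35

Derivation:
Step 1: enter scope (depth=1)
Step 2: enter scope (depth=2)
Step 3: exit scope (depth=1)
Step 4: enter scope (depth=2)
Step 5: exit scope (depth=1)
Step 6: declare b=81 at depth 1
Step 7: declare e=(read b)=81 at depth 1
Step 8: exit scope (depth=0)
Step 9: declare f=35 at depth 0
Visible at query point: f=35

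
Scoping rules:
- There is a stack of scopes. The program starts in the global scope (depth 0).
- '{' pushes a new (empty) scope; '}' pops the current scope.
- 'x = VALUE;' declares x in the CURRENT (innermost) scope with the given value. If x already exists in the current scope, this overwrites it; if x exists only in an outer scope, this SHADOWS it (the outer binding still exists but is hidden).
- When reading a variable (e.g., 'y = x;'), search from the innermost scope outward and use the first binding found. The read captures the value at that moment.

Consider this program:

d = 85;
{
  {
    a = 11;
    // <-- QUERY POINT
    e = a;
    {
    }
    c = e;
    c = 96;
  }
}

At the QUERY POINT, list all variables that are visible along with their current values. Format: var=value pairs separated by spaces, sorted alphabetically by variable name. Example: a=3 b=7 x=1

Step 1: declare d=85 at depth 0
Step 2: enter scope (depth=1)
Step 3: enter scope (depth=2)
Step 4: declare a=11 at depth 2
Visible at query point: a=11 d=85

Answer: a=11 d=85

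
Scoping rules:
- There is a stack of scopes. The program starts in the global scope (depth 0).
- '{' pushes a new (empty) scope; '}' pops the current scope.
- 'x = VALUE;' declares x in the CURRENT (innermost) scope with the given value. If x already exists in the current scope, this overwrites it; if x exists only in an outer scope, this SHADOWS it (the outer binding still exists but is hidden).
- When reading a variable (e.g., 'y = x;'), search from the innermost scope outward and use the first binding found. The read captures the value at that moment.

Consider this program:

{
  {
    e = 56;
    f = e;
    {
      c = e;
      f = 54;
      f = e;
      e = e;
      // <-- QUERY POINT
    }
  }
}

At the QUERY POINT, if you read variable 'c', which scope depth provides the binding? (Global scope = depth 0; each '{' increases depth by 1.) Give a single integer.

Step 1: enter scope (depth=1)
Step 2: enter scope (depth=2)
Step 3: declare e=56 at depth 2
Step 4: declare f=(read e)=56 at depth 2
Step 5: enter scope (depth=3)
Step 6: declare c=(read e)=56 at depth 3
Step 7: declare f=54 at depth 3
Step 8: declare f=(read e)=56 at depth 3
Step 9: declare e=(read e)=56 at depth 3
Visible at query point: c=56 e=56 f=56

Answer: 3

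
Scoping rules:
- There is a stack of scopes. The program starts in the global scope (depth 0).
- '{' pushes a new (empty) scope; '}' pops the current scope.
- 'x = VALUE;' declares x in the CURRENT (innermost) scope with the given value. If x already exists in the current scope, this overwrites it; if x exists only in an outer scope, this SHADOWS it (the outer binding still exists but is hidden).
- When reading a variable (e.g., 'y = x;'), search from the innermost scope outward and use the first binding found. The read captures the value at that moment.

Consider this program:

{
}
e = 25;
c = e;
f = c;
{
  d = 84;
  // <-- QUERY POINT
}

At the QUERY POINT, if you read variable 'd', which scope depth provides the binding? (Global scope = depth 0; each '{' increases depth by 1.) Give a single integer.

Answer: 1

Derivation:
Step 1: enter scope (depth=1)
Step 2: exit scope (depth=0)
Step 3: declare e=25 at depth 0
Step 4: declare c=(read e)=25 at depth 0
Step 5: declare f=(read c)=25 at depth 0
Step 6: enter scope (depth=1)
Step 7: declare d=84 at depth 1
Visible at query point: c=25 d=84 e=25 f=25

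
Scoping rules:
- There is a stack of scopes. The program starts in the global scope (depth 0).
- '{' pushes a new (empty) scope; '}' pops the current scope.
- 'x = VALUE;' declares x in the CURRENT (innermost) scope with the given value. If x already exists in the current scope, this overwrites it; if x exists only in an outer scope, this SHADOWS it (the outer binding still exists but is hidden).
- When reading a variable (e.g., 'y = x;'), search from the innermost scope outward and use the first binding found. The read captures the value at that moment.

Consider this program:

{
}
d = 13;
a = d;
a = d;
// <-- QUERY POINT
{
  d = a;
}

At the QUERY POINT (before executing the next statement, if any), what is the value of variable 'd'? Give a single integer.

Answer: 13

Derivation:
Step 1: enter scope (depth=1)
Step 2: exit scope (depth=0)
Step 3: declare d=13 at depth 0
Step 4: declare a=(read d)=13 at depth 0
Step 5: declare a=(read d)=13 at depth 0
Visible at query point: a=13 d=13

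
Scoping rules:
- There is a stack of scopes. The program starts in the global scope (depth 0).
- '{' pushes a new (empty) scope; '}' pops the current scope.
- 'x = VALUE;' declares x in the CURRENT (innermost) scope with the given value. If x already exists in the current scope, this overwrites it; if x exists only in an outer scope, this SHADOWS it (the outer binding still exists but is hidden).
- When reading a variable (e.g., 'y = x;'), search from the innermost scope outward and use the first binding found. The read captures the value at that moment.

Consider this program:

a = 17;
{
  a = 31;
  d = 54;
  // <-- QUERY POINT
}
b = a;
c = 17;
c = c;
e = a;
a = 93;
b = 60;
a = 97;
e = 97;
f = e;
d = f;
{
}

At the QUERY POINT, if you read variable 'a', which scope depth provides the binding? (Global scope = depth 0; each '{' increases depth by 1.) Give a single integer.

Answer: 1

Derivation:
Step 1: declare a=17 at depth 0
Step 2: enter scope (depth=1)
Step 3: declare a=31 at depth 1
Step 4: declare d=54 at depth 1
Visible at query point: a=31 d=54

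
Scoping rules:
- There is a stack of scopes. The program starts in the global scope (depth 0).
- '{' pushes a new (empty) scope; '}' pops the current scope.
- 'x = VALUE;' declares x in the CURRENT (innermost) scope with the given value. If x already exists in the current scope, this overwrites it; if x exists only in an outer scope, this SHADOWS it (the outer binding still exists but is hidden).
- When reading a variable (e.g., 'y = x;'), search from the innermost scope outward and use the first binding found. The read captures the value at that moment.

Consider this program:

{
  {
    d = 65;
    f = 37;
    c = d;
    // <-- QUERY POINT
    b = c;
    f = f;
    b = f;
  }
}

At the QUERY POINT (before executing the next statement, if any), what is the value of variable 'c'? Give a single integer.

Answer: 65

Derivation:
Step 1: enter scope (depth=1)
Step 2: enter scope (depth=2)
Step 3: declare d=65 at depth 2
Step 4: declare f=37 at depth 2
Step 5: declare c=(read d)=65 at depth 2
Visible at query point: c=65 d=65 f=37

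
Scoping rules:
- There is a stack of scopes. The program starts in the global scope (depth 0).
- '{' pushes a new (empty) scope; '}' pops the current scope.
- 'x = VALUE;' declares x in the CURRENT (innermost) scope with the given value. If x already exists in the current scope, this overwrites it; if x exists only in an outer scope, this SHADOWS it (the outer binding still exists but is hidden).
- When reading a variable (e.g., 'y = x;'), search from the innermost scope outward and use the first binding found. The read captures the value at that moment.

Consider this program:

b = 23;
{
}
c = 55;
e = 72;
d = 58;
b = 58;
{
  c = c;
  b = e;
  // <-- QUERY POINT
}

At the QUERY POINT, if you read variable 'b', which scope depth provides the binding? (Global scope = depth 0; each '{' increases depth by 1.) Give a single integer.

Step 1: declare b=23 at depth 0
Step 2: enter scope (depth=1)
Step 3: exit scope (depth=0)
Step 4: declare c=55 at depth 0
Step 5: declare e=72 at depth 0
Step 6: declare d=58 at depth 0
Step 7: declare b=58 at depth 0
Step 8: enter scope (depth=1)
Step 9: declare c=(read c)=55 at depth 1
Step 10: declare b=(read e)=72 at depth 1
Visible at query point: b=72 c=55 d=58 e=72

Answer: 1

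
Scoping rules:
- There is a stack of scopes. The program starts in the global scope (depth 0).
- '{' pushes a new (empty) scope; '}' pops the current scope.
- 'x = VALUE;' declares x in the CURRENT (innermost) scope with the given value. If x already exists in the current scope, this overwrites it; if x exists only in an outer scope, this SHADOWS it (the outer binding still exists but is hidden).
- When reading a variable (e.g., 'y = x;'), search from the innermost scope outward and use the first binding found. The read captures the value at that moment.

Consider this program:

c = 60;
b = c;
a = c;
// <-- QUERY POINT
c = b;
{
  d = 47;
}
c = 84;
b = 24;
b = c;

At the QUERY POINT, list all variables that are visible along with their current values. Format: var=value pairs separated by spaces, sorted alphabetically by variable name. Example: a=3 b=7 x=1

Step 1: declare c=60 at depth 0
Step 2: declare b=(read c)=60 at depth 0
Step 3: declare a=(read c)=60 at depth 0
Visible at query point: a=60 b=60 c=60

Answer: a=60 b=60 c=60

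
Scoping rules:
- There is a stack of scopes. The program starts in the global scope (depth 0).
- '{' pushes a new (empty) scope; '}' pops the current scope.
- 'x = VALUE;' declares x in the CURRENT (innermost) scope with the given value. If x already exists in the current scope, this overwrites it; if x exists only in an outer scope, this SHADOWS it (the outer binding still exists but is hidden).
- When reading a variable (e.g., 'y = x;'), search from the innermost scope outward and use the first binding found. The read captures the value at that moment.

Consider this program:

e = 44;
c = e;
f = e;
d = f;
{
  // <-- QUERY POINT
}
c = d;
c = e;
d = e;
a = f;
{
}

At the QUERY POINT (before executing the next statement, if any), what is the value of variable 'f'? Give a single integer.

Step 1: declare e=44 at depth 0
Step 2: declare c=(read e)=44 at depth 0
Step 3: declare f=(read e)=44 at depth 0
Step 4: declare d=(read f)=44 at depth 0
Step 5: enter scope (depth=1)
Visible at query point: c=44 d=44 e=44 f=44

Answer: 44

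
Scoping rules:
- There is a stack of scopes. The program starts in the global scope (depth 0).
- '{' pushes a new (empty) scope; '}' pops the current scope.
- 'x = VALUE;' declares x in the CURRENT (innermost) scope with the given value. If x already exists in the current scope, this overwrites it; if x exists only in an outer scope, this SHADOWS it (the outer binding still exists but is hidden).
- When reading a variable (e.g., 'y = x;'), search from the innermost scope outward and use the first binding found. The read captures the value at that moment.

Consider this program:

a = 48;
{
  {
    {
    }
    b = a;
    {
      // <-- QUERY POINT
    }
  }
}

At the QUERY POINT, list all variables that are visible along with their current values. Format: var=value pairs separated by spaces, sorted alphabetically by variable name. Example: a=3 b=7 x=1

Step 1: declare a=48 at depth 0
Step 2: enter scope (depth=1)
Step 3: enter scope (depth=2)
Step 4: enter scope (depth=3)
Step 5: exit scope (depth=2)
Step 6: declare b=(read a)=48 at depth 2
Step 7: enter scope (depth=3)
Visible at query point: a=48 b=48

Answer: a=48 b=48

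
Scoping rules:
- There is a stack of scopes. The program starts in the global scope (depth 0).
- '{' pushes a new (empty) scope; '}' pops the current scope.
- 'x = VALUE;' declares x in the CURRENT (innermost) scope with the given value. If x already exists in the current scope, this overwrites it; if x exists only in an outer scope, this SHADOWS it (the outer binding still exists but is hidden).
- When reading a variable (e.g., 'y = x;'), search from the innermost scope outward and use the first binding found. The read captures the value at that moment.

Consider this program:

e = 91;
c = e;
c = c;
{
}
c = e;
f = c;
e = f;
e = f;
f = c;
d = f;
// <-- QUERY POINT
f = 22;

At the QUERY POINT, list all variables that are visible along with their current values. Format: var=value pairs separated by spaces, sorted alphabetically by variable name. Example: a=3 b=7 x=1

Step 1: declare e=91 at depth 0
Step 2: declare c=(read e)=91 at depth 0
Step 3: declare c=(read c)=91 at depth 0
Step 4: enter scope (depth=1)
Step 5: exit scope (depth=0)
Step 6: declare c=(read e)=91 at depth 0
Step 7: declare f=(read c)=91 at depth 0
Step 8: declare e=(read f)=91 at depth 0
Step 9: declare e=(read f)=91 at depth 0
Step 10: declare f=(read c)=91 at depth 0
Step 11: declare d=(read f)=91 at depth 0
Visible at query point: c=91 d=91 e=91 f=91

Answer: c=91 d=91 e=91 f=91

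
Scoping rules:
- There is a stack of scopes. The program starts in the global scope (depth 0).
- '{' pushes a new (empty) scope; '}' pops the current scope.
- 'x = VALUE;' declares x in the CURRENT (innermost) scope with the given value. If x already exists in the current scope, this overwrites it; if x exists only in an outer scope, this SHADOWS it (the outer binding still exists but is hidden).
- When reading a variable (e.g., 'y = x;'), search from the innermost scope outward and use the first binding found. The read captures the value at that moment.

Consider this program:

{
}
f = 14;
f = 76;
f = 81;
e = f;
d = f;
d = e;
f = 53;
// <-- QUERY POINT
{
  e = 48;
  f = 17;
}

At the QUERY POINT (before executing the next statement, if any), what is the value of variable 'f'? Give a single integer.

Answer: 53

Derivation:
Step 1: enter scope (depth=1)
Step 2: exit scope (depth=0)
Step 3: declare f=14 at depth 0
Step 4: declare f=76 at depth 0
Step 5: declare f=81 at depth 0
Step 6: declare e=(read f)=81 at depth 0
Step 7: declare d=(read f)=81 at depth 0
Step 8: declare d=(read e)=81 at depth 0
Step 9: declare f=53 at depth 0
Visible at query point: d=81 e=81 f=53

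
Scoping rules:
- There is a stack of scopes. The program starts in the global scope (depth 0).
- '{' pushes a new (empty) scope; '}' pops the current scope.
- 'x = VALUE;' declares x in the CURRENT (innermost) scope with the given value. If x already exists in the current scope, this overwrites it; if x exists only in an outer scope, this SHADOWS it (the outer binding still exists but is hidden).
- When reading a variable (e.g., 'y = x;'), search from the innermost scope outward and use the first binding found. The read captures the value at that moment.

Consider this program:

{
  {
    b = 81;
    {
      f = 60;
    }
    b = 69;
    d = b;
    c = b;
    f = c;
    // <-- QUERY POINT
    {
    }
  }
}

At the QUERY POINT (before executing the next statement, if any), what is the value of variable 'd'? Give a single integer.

Step 1: enter scope (depth=1)
Step 2: enter scope (depth=2)
Step 3: declare b=81 at depth 2
Step 4: enter scope (depth=3)
Step 5: declare f=60 at depth 3
Step 6: exit scope (depth=2)
Step 7: declare b=69 at depth 2
Step 8: declare d=(read b)=69 at depth 2
Step 9: declare c=(read b)=69 at depth 2
Step 10: declare f=(read c)=69 at depth 2
Visible at query point: b=69 c=69 d=69 f=69

Answer: 69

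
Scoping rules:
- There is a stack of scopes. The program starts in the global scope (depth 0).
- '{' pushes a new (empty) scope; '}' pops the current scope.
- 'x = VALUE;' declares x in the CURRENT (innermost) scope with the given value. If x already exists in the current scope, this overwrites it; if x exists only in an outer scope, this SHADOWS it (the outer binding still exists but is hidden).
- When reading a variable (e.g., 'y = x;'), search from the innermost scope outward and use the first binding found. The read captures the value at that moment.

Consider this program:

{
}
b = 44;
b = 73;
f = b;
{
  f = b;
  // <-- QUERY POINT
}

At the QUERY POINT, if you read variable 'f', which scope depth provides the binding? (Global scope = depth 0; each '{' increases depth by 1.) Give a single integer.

Answer: 1

Derivation:
Step 1: enter scope (depth=1)
Step 2: exit scope (depth=0)
Step 3: declare b=44 at depth 0
Step 4: declare b=73 at depth 0
Step 5: declare f=(read b)=73 at depth 0
Step 6: enter scope (depth=1)
Step 7: declare f=(read b)=73 at depth 1
Visible at query point: b=73 f=73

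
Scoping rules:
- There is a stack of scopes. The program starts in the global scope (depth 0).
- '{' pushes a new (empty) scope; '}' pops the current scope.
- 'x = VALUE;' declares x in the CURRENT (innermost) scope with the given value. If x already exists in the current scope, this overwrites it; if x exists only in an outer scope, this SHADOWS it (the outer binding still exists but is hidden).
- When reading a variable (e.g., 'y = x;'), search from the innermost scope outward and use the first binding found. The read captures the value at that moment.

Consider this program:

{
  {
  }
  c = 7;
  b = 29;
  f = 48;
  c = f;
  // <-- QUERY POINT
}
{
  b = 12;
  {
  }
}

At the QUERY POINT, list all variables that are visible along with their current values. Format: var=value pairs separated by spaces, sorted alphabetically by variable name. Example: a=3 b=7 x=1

Step 1: enter scope (depth=1)
Step 2: enter scope (depth=2)
Step 3: exit scope (depth=1)
Step 4: declare c=7 at depth 1
Step 5: declare b=29 at depth 1
Step 6: declare f=48 at depth 1
Step 7: declare c=(read f)=48 at depth 1
Visible at query point: b=29 c=48 f=48

Answer: b=29 c=48 f=48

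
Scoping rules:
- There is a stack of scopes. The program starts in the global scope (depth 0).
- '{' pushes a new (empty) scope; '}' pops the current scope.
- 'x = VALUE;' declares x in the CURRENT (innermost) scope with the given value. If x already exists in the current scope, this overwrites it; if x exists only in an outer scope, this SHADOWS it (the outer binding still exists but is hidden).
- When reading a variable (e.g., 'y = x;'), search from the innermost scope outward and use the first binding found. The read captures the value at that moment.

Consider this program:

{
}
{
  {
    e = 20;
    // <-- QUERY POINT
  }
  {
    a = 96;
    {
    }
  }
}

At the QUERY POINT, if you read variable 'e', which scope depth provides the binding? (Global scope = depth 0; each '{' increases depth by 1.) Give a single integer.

Step 1: enter scope (depth=1)
Step 2: exit scope (depth=0)
Step 3: enter scope (depth=1)
Step 4: enter scope (depth=2)
Step 5: declare e=20 at depth 2
Visible at query point: e=20

Answer: 2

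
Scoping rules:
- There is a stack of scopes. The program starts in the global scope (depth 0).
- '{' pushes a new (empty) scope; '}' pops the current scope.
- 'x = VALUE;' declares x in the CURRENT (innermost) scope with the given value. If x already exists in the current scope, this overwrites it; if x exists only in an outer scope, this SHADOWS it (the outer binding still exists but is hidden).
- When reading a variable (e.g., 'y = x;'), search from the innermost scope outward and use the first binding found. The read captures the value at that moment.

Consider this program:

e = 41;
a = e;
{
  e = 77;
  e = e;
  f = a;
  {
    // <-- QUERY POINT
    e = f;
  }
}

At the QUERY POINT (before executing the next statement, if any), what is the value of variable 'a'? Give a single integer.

Step 1: declare e=41 at depth 0
Step 2: declare a=(read e)=41 at depth 0
Step 3: enter scope (depth=1)
Step 4: declare e=77 at depth 1
Step 5: declare e=(read e)=77 at depth 1
Step 6: declare f=(read a)=41 at depth 1
Step 7: enter scope (depth=2)
Visible at query point: a=41 e=77 f=41

Answer: 41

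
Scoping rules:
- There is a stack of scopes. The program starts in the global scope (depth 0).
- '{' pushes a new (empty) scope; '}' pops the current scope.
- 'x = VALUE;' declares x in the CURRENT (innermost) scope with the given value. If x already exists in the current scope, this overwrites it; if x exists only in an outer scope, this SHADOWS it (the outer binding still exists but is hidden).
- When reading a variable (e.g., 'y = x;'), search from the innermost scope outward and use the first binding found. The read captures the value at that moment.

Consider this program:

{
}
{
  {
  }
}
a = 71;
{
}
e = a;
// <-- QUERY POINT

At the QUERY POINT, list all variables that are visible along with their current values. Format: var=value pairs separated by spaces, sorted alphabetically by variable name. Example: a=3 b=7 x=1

Step 1: enter scope (depth=1)
Step 2: exit scope (depth=0)
Step 3: enter scope (depth=1)
Step 4: enter scope (depth=2)
Step 5: exit scope (depth=1)
Step 6: exit scope (depth=0)
Step 7: declare a=71 at depth 0
Step 8: enter scope (depth=1)
Step 9: exit scope (depth=0)
Step 10: declare e=(read a)=71 at depth 0
Visible at query point: a=71 e=71

Answer: a=71 e=71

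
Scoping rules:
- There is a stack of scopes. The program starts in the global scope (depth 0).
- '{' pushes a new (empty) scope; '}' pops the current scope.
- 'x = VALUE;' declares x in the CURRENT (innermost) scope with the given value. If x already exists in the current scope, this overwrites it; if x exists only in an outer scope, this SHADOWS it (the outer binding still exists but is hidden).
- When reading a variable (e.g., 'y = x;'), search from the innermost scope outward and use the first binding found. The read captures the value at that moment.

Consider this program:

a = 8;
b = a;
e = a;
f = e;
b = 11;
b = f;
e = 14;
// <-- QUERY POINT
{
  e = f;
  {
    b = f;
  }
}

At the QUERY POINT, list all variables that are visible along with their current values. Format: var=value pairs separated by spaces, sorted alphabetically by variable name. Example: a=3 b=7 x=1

Step 1: declare a=8 at depth 0
Step 2: declare b=(read a)=8 at depth 0
Step 3: declare e=(read a)=8 at depth 0
Step 4: declare f=(read e)=8 at depth 0
Step 5: declare b=11 at depth 0
Step 6: declare b=(read f)=8 at depth 0
Step 7: declare e=14 at depth 0
Visible at query point: a=8 b=8 e=14 f=8

Answer: a=8 b=8 e=14 f=8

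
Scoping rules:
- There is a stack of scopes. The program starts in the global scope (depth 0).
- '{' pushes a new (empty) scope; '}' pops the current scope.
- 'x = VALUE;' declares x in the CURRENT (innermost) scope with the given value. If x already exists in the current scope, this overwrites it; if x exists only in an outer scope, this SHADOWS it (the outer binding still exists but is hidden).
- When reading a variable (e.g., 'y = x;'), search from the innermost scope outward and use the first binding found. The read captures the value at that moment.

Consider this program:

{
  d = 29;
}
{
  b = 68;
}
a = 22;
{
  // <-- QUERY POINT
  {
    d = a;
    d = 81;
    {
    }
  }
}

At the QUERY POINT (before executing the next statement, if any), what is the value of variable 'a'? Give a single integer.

Answer: 22

Derivation:
Step 1: enter scope (depth=1)
Step 2: declare d=29 at depth 1
Step 3: exit scope (depth=0)
Step 4: enter scope (depth=1)
Step 5: declare b=68 at depth 1
Step 6: exit scope (depth=0)
Step 7: declare a=22 at depth 0
Step 8: enter scope (depth=1)
Visible at query point: a=22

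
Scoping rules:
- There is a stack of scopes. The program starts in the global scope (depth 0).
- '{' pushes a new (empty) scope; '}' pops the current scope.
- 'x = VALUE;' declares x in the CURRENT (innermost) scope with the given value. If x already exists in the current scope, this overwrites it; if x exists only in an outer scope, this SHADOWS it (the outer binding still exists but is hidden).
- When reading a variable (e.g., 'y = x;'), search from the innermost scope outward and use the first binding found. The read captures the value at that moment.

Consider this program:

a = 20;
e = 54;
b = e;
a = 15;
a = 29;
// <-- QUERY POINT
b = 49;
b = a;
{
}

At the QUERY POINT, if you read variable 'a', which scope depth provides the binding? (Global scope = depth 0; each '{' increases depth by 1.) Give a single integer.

Answer: 0

Derivation:
Step 1: declare a=20 at depth 0
Step 2: declare e=54 at depth 0
Step 3: declare b=(read e)=54 at depth 0
Step 4: declare a=15 at depth 0
Step 5: declare a=29 at depth 0
Visible at query point: a=29 b=54 e=54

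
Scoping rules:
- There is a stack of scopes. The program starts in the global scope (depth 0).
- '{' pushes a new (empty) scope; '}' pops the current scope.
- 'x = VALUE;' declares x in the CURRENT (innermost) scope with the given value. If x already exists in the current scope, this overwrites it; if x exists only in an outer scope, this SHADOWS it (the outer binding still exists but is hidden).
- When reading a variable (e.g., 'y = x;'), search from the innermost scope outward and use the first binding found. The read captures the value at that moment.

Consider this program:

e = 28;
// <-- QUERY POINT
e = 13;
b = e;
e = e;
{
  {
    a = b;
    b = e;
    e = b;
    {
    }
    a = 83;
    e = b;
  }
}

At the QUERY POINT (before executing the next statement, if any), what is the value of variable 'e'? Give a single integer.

Answer: 28

Derivation:
Step 1: declare e=28 at depth 0
Visible at query point: e=28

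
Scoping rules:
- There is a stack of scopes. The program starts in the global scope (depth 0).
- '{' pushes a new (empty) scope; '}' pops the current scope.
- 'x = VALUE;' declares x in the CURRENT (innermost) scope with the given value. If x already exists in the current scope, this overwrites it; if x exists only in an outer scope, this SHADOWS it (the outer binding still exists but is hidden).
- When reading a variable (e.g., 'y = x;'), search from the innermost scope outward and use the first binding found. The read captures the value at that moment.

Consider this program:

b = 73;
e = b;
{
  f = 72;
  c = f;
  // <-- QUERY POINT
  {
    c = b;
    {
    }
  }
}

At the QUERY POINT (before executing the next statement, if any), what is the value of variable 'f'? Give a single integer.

Answer: 72

Derivation:
Step 1: declare b=73 at depth 0
Step 2: declare e=(read b)=73 at depth 0
Step 3: enter scope (depth=1)
Step 4: declare f=72 at depth 1
Step 5: declare c=(read f)=72 at depth 1
Visible at query point: b=73 c=72 e=73 f=72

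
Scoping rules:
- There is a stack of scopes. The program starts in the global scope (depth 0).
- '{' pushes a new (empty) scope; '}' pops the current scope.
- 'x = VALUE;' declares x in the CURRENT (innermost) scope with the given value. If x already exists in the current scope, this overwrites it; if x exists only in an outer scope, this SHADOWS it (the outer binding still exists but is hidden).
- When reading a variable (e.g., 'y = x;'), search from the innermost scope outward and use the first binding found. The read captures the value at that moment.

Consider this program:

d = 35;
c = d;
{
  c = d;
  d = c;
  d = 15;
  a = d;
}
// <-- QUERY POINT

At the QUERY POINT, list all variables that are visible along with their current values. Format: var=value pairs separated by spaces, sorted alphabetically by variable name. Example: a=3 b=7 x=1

Step 1: declare d=35 at depth 0
Step 2: declare c=(read d)=35 at depth 0
Step 3: enter scope (depth=1)
Step 4: declare c=(read d)=35 at depth 1
Step 5: declare d=(read c)=35 at depth 1
Step 6: declare d=15 at depth 1
Step 7: declare a=(read d)=15 at depth 1
Step 8: exit scope (depth=0)
Visible at query point: c=35 d=35

Answer: c=35 d=35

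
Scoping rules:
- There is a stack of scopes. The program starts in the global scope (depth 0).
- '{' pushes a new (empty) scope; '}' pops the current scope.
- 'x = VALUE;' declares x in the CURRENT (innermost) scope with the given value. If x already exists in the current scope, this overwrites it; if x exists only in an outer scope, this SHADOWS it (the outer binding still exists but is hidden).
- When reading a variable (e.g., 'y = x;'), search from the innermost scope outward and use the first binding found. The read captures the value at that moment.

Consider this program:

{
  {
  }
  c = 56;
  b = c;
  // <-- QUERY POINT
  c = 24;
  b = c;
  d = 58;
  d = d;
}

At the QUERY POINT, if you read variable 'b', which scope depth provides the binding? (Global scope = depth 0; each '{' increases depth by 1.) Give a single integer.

Answer: 1

Derivation:
Step 1: enter scope (depth=1)
Step 2: enter scope (depth=2)
Step 3: exit scope (depth=1)
Step 4: declare c=56 at depth 1
Step 5: declare b=(read c)=56 at depth 1
Visible at query point: b=56 c=56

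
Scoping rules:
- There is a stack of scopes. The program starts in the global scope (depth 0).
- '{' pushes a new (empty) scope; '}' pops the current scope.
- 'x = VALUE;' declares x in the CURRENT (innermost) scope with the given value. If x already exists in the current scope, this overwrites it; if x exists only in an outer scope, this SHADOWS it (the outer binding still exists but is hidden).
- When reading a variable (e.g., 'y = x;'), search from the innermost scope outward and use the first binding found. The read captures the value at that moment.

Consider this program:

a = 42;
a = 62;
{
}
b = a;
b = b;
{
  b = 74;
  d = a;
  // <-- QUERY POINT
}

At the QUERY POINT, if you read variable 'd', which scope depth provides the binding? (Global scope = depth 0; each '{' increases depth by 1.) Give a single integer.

Answer: 1

Derivation:
Step 1: declare a=42 at depth 0
Step 2: declare a=62 at depth 0
Step 3: enter scope (depth=1)
Step 4: exit scope (depth=0)
Step 5: declare b=(read a)=62 at depth 0
Step 6: declare b=(read b)=62 at depth 0
Step 7: enter scope (depth=1)
Step 8: declare b=74 at depth 1
Step 9: declare d=(read a)=62 at depth 1
Visible at query point: a=62 b=74 d=62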